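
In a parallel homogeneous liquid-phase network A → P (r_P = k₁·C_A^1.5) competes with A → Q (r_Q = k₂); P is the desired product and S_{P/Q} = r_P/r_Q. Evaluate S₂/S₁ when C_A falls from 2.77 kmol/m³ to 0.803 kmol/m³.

0.156

S_{P/Q} = (k₁/k₂)·C_A^1.5, so S₂/S₁ = (C_{A,2}/C_{A,1})^1.5.
= (0.803/2.77)^1.5 = (0.2899)^1.5 = 0.156.
Selectivity toward P falls as C_A falls — high-concentration operation is favoured.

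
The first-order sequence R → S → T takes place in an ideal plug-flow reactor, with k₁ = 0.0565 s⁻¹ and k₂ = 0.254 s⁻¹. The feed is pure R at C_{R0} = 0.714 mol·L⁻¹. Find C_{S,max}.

At the optimum, C_{S,max}/C_{R0} = (k₁/k₂)^[k₂/(k₂−k₁)].
= (0.0565/0.254)^(0.254/(0.254−0.0565)) = (0.2224)^(1.286) = 0.1447.
C_{S,max} = 0.1447×0.714 = 0.103 mol·L⁻¹.

0.103 mol·L⁻¹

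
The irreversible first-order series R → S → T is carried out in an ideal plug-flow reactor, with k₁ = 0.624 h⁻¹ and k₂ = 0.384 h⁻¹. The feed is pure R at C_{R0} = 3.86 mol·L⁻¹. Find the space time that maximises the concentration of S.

For first-order series the maximum of C_S occurs at τ_opt = ln(k₂/k₁)/(k₂−k₁).
= ln(0.384/0.624)/(0.384−0.624) = ln(0.6154)/-0.2400 = -0.4855/-0.2400 = 2.02 h.

2.02 h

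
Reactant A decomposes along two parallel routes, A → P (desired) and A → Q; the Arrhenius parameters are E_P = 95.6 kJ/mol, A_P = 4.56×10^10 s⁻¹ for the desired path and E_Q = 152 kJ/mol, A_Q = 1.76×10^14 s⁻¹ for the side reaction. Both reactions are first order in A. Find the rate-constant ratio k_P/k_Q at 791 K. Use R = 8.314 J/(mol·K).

Since both paths have the same order in A, the concentration cancels and S_{P/Q} = k_P/k_Q = (A_P/A_Q)·exp[(E_Q−E_P)/(RT)].
(E_Q−E_P)/(RT) = (152−95.6)×10³/(8.314×791) = 56400/6576 = 8.576.
k_P/k_Q = (4.56×10^10/1.76×10^14)·exp(8.576) = 2.591×10^-4 × 5304 = 1.37.

1.37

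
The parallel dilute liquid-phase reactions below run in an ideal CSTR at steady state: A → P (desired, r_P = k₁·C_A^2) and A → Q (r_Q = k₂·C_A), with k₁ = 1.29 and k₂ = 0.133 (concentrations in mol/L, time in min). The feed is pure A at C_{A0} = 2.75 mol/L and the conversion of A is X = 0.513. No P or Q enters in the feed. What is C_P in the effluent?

1.31 mol/L

Exit C_A = C_{A0}(1−X) = 2.75×0.487 = 1.339 mol/L.
In a CSTR the entire volume is at exit conditions, so r_P = 1.29×1.339^2 = 2.314 and r_Q = 0.133×1.339 = 0.1781.
Fraction of consumed A going to P: r_P/(r_P+r_Q) = 0.9285.
C_P = 0.9285·C_{A0}·X = 0.9285×2.75×0.513 = 1.31 mol/L.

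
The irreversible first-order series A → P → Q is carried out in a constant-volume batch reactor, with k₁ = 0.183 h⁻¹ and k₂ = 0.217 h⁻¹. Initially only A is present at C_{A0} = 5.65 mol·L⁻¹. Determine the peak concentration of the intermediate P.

Evaluating C_P at t_opt = ln(k₂/k₁)/(k₂−k₁) gives C_{P,max}/C_{A0} = (k₁/k₂)^[k₂/(k₂−k₁)].
= (0.183/0.217)^(0.217/(0.217−0.183)) = (0.8433)^(6.382) = 0.3370.
C_{P,max} = 0.3370×5.65 = 1.90 mol·L⁻¹.

1.90 mol·L⁻¹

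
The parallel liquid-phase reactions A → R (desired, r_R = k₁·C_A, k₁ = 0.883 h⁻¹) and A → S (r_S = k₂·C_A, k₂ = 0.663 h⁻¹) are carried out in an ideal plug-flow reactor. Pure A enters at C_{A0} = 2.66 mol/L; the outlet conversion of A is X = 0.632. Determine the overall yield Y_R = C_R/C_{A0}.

0.361

C_A = C_{A0}(1−X) = 0.9789 mol/L.
Both paths are first order in A, so the instantaneous fraction to R is constant: dC_R/d(−C_A) = k₁/(k₁+k₂) = 0.5712.
C_R = 0.5712·(C_{A0}−C_A) = 0.5712×1.681 = 0.960 mol/L.
Y_R = C_R/C_{A0} = 0.9602/2.66 = 0.361.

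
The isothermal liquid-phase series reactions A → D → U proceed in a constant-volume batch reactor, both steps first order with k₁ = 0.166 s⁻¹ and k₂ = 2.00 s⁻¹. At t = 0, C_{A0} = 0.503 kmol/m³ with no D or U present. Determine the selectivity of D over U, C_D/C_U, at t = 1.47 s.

Solving the coupled first-order balances gives C_D(t) = [k₁/(k₂−k₁)]·C_{A0}·(e^(−k₁t) − e^(−k₂t)).
e^(−k₁t) = e^(−0.166×1.47) = e^(−0.2440) = 0.7835; e^(−k₂t) = e^(−2.940) = 0.05287.
C_D = 0.166×0.503/(2.00−0.166) × (0.7835−0.05287) = 0.04553×0.7306 = 0.03326 kmol/m³.
C_A = C_{A0}e^(−k₁t) = 0.3941 kmol/m³, so C_U = C_{A0}−C_A−C_D = 0.07565 kmol/m³; C_D/C_U = 0.440.

0.440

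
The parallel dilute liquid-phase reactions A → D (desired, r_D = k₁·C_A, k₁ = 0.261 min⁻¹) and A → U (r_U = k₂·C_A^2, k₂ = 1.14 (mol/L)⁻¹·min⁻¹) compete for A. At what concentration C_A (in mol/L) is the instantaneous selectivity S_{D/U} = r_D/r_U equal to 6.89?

0.0332 mol/L

S_{D/U} = (k₁/k₂)·C_A⁻¹ ⇒ C_A = (S·k₂/k₁)^(-1).
= (6.89×1.14/0.261)^(-1) = (30.09)^(-1) = 0.0332 mol/L.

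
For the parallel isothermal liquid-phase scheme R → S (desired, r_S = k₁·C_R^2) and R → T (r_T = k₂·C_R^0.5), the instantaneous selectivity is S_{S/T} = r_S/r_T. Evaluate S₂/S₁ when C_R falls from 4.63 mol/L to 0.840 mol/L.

S_{S/T} = (k₁/k₂)·C_R^1.5, so S₂/S₁ = (C_{R,2}/C_{R,1})^1.5.
= (0.840/4.63)^1.5 = (0.1814)^1.5 = 0.0773.

0.0773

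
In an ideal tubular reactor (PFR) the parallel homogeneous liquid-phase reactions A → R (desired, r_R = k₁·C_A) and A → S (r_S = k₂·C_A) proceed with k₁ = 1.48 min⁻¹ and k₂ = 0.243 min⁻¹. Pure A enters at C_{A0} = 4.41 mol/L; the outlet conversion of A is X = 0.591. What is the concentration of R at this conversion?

2.24 mol/L

C_A = C_{A0}(1−X) = 1.804 mol/L.
Both paths are first order in A, so the instantaneous fraction to R is constant: dC_R/d(−C_A) = k₁/(k₁+k₂) = 0.8590.
C_R = 0.8590·(C_{A0}−C_A) = 0.8590×2.606 = 2.24 mol/L.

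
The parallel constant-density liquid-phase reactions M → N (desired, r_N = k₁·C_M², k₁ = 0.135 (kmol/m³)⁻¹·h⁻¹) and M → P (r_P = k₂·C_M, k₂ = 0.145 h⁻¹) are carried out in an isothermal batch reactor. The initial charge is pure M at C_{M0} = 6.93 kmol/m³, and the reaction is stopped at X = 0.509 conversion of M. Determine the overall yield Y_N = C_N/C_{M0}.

C_M = C_{M0}(1−X) = 3.403 kmol/m³.
Along a PFR/batch, dC_P/dC_M = −r_P/(r_N+r_P) = −k₂/(k₂+k₁·C_M).
Integrating from C_{M0} to C_M: C_P = (0.145/0.135)·ln[(0.145+0.135·6.93)/(0.145+0.135·3.40)] = 1.074·ln(1.081/0.6044) = 0.6241 kmol/m³.
Then C_N = (C_{M0}−C_M) − C_P = 3.527 − 0.6241 = 2.903 kmol/m³.
Y_N = C_N/C_{M0} = 2.903/6.93 = 0.419.

0.419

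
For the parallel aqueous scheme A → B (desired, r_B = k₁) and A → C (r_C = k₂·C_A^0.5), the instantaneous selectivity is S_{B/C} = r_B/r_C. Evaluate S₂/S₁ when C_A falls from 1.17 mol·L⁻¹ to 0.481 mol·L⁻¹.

S_{B/C} = (k₁/k₂)·C_A^-0.5, so S₂/S₁ = (C_{A,2}/C_{A,1})^-0.5.
= (0.481/1.17)^(-0.5) = (0.4111)^(-0.5) = 1.56.
Selectivity toward B rises as C_A falls — low-concentration operation is favoured.

1.56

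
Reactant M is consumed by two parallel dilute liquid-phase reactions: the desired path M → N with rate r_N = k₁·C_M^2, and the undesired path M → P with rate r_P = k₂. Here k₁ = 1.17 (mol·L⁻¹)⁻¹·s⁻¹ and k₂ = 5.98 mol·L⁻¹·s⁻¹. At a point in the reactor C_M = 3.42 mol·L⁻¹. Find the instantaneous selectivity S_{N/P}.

2.29

S_{N/P} = r_N/r_P = (k₁·C_M^2)/(k₂) = (k₁/k₂)·C_M^2.
= (1.17×3.420^2) / (5.98) = 13.68/5.980 = 2.29.
Since the desired path is higher order in M, keeping C_M high (PFR or concentrated feed) favours N.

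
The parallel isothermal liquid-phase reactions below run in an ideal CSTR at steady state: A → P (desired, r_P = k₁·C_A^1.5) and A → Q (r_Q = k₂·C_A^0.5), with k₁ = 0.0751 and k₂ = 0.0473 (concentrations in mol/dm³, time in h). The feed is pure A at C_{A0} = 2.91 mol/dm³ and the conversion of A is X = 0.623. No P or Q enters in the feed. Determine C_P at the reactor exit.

1.15 mol/dm³

Exit C_A = C_{A0}(1−X) = 2.91×0.377 = 1.097 mol/dm³.
A CSTR operates uniformly at the exit composition, giving r_P = 0.08630 and r_Q = 0.04954 (each k·C_A^n at C_A = 1.097).
Fraction of consumed A going to P: r_P/(r_P+r_Q) = 0.6353.
C_P = 0.6353·C_{A0}·X = 0.6353×2.91×0.623 = 1.15 mol/dm³.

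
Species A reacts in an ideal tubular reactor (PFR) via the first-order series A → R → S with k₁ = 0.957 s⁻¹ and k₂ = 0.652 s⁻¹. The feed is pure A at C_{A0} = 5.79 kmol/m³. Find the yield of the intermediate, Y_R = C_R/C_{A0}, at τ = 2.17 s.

0.369

For first-order series with pure A initially, C_R(τ) = k₁C_{A0}/(k₂−k₁)·(e^(−k₁τ) − e^(−k₂τ)).
e^(−k₁τ) = e^(−0.957×2.17) = e^(−2.077) = 0.1253; e^(−k₂τ) = e^(−1.415) = 0.2430.
C_R = 0.957×5.79/(0.652−0.957) × (0.1253−0.2430) = (-18.17)×(-0.1176) = 2.137 kmol/m³.
Y_R = C_R/C_{A0} = 2.137/5.79 = 0.369.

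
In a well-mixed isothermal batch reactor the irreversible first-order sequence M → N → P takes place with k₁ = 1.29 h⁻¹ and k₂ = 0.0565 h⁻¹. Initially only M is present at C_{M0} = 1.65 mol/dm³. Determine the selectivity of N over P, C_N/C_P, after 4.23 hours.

4.63

For first-order series with pure M initially, C_N(t) = k₁C_{M0}/(k₂−k₁)·(e^(−k₁t) − e^(−k₂t)).
e^(−k₁t) = e^(−1.29×4.23) = e^(−5.457) = 0.004268; e^(−k₂t) = e^(−0.2390) = 0.7874.
C_N = 1.29×1.65/(0.0565−1.29) × (0.004268−0.7874) = (-1.726)×(-0.7832) = 1.351 mol/dm³.
C_M = C_{M0}e^(−k₁t) = 0.007042 mol/dm³, so C_P = C_{M0}−C_M−C_N = 0.2916 mol/dm³; C_N/C_P = 4.63.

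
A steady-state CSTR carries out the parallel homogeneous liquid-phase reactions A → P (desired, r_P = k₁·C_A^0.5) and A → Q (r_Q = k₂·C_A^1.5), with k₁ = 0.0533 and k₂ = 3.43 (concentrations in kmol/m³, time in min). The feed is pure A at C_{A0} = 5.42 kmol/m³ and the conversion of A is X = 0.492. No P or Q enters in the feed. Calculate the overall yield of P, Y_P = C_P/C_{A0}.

0.00276

Exit C_A = C_{A0}(1−X) = 5.42×0.508 = 2.753 kmol/m³.
Rates in a CSTR are evaluated at the outlet concentration: r_P = 0.0533×2.753^0.5 = 0.08844, r_Q = 3.43×2.753^1.5 = 15.67.
Fraction of consumed A going to P: r_P/(r_P+r_Q) = 0.005612.
C_P = 0.005612·C_{A0}·X = 0.005612×5.42×0.492 = 0.0150 kmol/m³; Y_P = C_P/C_{A0} = 0.00276.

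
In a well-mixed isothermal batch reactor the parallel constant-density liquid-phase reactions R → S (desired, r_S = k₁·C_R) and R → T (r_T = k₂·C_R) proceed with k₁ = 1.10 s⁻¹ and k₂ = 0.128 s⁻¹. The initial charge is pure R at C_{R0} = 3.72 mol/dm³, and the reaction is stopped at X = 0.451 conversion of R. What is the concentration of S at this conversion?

1.50 mol/dm³

C_R = C_{R0}(1−X) = 2.042 mol/dm³.
Both paths are first order in R, so the instantaneous fraction to S is constant: dC_S/d(−C_R) = k₁/(k₁+k₂) = 0.8958.
C_S = 0.8958·(C_{R0}−C_R) = 0.8958×1.678 = 1.50 mol/dm³.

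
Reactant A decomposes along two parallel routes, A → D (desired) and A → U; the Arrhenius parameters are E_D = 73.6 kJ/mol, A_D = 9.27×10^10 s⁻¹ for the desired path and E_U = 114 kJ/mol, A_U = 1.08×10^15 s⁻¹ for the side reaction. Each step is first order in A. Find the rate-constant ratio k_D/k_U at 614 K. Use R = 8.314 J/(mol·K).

With equal orders, S_{D/U} = k_D/k_U = (A_D/A_U)·exp[(E_U−E_D)/(RT)].
(E_U−E_D)/(RT) = (114−73.6)×10³/(8.314×614) = 40400/5105 = 7.914.
k_D/k_U = (9.27×10^10/1.08×10^15)·exp(7.914) = 8.583×10^-5 × 2736 = 0.235.

0.235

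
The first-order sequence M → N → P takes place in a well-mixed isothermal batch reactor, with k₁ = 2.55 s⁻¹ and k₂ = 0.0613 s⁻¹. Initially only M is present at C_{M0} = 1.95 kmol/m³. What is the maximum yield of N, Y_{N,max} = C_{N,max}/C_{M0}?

For a first-order series the maximum intermediate yield is C_{N,max}/C_{M0} = (k₁/k₂)^[k₂/(k₂−k₁)].
= (2.55/0.0613)^(0.0613/(0.0613−2.55)) = (41.60)^(-0.02463) = 0.9123.

0.912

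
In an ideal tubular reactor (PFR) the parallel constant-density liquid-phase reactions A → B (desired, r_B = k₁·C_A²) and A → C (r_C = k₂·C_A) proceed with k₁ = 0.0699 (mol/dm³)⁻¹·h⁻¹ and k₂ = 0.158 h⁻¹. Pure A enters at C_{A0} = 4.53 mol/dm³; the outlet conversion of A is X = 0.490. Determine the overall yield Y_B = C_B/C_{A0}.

0.292

C_A = C_{A0}(1−X) = 2.310 mol/dm³.
Along a PFR/batch, dC_C/dC_A = −r_C/(r_B+r_C) = −k₂/(k₂+k₁·C_A).
Integrating from C_{A0} to C_A: C_C = (0.158/0.0699)·ln[(0.158+0.0699·4.53)/(0.158+0.0699·2.31)] = 2.260·ln(0.4746/0.3195) = 0.8948 mol/dm³.
Then C_B = (C_{A0}−C_A) − C_C = 2.220 − 0.8948 = 1.325 mol/dm³.
Y_B = C_B/C_{A0} = 1.325/4.53 = 0.292.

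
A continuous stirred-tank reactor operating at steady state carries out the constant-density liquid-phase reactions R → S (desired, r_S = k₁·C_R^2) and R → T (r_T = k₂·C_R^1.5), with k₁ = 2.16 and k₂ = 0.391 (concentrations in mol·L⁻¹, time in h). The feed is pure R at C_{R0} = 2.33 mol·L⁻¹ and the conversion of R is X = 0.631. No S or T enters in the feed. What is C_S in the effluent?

Exit C_R = C_{R0}(1−X) = 2.33×0.369 = 0.8598 mol·L⁻¹.
A CSTR operates uniformly at the exit composition, giving r_S = 1.597 and r_T = 0.3117 (each k·C_R^n at C_R = 0.8598).
Fraction of consumed R going to S: r_S/(r_S+r_T) = 0.8367.
C_S = 0.8367·C_{R0}·X = 0.8367×2.33×0.631 = 1.23 mol·L⁻¹.

1.23 mol·L⁻¹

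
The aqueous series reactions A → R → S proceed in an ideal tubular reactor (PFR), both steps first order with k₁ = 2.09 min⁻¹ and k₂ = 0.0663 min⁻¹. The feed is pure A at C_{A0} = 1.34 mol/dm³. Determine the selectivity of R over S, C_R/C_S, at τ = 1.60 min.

Solving the coupled first-order balances gives C_R(τ) = [k₁/(k₂−k₁)]·C_{A0}·(e^(−k₁τ) − e^(−k₂τ)).
e^(−k₁τ) = e^(−2.09×1.60) = e^(−3.344) = 0.03530; e^(−k₂τ) = e^(−0.1061) = 0.8994.
C_R = 2.09×1.34/(0.0663−2.09) × (0.03530−0.8994) = (-1.384)×(-0.8641) = 1.196 mol/dm³.
C_A = C_{A0}e^(−k₁τ) = 0.04730 mol/dm³, so C_S = C_{A0}−C_A−C_R = 0.09693 mol/dm³; C_R/C_S = 12.3.

12.3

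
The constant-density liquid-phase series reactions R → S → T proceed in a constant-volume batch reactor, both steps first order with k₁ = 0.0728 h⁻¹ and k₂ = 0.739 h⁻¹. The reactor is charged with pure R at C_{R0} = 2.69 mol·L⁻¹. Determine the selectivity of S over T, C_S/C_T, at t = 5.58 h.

Solving the coupled first-order balances gives C_S(t) = [k₁/(k₂−k₁)]·C_{R0}·(e^(−k₁t) − e^(−k₂t)).
e^(−k₁t) = e^(−0.0728×5.58) = e^(−0.4062) = 0.6662; e^(−k₂t) = e^(−4.124) = 0.01619.
C_S = 0.0728×2.69/(0.739−0.0728) × (0.6662−0.01619) = 0.2940×0.6500 = 0.1911 mol·L⁻¹.
C_R = C_{R0}e^(−k₁t) = 1.792 mol·L⁻¹, so C_T = C_{R0}−C_R−C_S = 0.7070 mol·L⁻¹; C_S/C_T = 0.270.

0.270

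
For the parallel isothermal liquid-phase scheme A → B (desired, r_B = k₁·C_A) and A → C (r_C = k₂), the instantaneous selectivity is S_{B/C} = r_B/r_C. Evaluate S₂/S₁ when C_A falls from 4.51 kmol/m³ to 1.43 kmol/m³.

0.317

S_{B/C} = (k₁/k₂)·C_A, so S₂/S₁ = (C_{A,2}/C_{A,1}).
= 1.43/4.51 = 0.317.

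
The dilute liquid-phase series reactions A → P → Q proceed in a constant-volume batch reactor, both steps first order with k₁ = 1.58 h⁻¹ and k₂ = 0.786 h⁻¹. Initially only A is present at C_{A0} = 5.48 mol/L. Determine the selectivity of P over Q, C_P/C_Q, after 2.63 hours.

For first-order series with pure A initially, C_P(t) = k₁C_{A0}/(k₂−k₁)·(e^(−k₁t) − e^(−k₂t)).
e^(−k₁t) = e^(−1.58×2.63) = e^(−4.155) = 0.01568; e^(−k₂t) = e^(−2.067) = 0.1265.
C_P = 1.58×5.48/(0.786−1.58) × (0.01568−0.1265) = (-10.90)×(-0.1109) = 1.209 mol/L.
C_A = C_{A0}e^(−k₁t) = 0.08592 mol/L, so C_Q = C_{A0}−C_A−C_P = 4.185 mol/L; C_P/C_Q = 0.289.

0.289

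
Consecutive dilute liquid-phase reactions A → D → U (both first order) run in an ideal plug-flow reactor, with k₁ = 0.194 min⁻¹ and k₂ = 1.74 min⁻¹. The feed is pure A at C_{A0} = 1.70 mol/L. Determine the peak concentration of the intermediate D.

0.144 mol/L

Evaluating C_D at τ_opt = ln(k₂/k₁)/(k₂−k₁) gives C_{D,max}/C_{A0} = (k₁/k₂)^[k₂/(k₂−k₁)].
= (0.194/1.74)^(1.74/(1.74−0.194)) = (0.1115)^(1.125) = 0.08466.
C_{D,max} = 0.08466×1.70 = 0.144 mol/L.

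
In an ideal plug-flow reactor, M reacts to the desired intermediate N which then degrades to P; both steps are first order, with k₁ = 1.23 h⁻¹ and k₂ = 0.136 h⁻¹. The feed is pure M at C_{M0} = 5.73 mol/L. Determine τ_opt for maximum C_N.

2.01 h

The intermediate peaks when r₁ = r₂, i.e. k₁e^(−k₁τ) = k₂e^(−k₂τ), giving τ_opt = ln(k₂/k₁)/(k₂−k₁).
= ln(0.136/1.23)/(0.136−1.23) = ln(0.1106)/-1.094 = -2.202/-1.094 = 2.01 h.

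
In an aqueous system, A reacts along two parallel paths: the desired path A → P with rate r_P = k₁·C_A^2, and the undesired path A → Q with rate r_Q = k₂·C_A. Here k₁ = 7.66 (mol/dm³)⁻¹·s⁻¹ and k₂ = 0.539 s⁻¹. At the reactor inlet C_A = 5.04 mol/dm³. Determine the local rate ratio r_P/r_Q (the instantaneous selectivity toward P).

71.6

S_{P/Q} = r_P/r_Q = (k₁·C_A^2)/(k₂·C_A) = (k₁/k₂)·C_A.
= (7.66×5.040^2) / (0.539×5.040) = 194.6/2.717 = 71.6.
Since the desired path is higher order in A, keeping C_A high (PFR or concentrated feed) favours P.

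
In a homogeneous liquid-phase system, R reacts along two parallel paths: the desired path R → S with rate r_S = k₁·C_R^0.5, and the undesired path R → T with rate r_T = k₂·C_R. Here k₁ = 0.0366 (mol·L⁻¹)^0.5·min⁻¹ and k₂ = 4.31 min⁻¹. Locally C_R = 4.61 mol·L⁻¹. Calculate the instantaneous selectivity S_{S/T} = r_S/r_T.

0.00396

S_{S/T} = r_S/r_T = (k₁·C_R^0.5)/(k₂·C_R) = (k₁/k₂)·C_R^-0.5.
= (0.0366×4.610^0.5) / (4.31×4.610) = 0.07858/19.87 = 0.00396.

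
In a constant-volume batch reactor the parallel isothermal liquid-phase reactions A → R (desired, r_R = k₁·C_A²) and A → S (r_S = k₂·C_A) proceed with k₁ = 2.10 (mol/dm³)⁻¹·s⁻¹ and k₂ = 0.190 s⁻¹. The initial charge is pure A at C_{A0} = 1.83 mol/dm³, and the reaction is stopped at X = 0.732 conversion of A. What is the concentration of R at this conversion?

1.23 mol/dm³

C_A = C_{A0}(1−X) = 0.4904 mol/dm³.
Along a PFR/batch, dC_S/dC_A = −r_S/(r_R+r_S) = −k₂/(k₂+k₁·C_A).
Integrating from C_{A0} to C_A: C_S = (0.190/2.10)·ln[(0.190+2.10·1.83)/(0.190+2.10·0.490)] = 0.09048·ln(4.033/1.220) = 0.1082 mol/dm³.
Then C_R = (C_{A0}−C_A) − C_S = 1.340 − 0.1082 = 1.231 mol/dm³.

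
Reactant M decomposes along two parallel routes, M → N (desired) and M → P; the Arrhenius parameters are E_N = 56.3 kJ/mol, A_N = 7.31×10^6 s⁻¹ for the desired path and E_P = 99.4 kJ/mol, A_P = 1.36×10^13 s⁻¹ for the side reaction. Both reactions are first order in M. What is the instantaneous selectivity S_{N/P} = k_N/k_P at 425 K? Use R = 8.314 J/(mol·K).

k_N/k_P = (A_N/A_P)·exp[−(E_N−E_P)/(RT)] = (A_N/A_P)·exp[(E_P−E_N)/(RT)].
(E_P−E_N)/(RT) = (99.4−56.3)×10³/(8.314×425) = 43100/3533 = 12.20.
k_N/k_P = (7.31×10^6/1.36×10^13)·exp(12.20) = 5.375×10^-7 × 1.983×10^5 = 0.107.

0.107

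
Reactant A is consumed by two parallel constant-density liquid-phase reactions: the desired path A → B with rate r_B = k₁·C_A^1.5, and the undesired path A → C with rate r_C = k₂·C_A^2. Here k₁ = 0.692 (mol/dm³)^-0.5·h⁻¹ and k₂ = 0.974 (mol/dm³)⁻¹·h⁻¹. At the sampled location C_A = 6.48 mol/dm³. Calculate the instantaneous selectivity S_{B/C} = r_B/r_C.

S_{B/C} = r_B/r_C = (k₁·C_A^1.5)/(k₂·C_A^2) = (k₁/k₂)·C_A^-0.5.
= (0.692×6.480^1.5) / (0.974×6.480^2) = 11.41/40.90 = 0.279.
The undesired path is higher order in A, so low C_A (CSTR or dilute feed) favours B.

0.279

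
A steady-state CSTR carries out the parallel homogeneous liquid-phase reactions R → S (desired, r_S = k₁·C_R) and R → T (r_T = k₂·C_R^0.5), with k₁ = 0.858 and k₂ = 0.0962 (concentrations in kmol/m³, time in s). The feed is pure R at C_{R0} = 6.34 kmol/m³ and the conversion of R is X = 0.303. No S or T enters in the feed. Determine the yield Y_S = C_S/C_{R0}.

Exit C_R = C_{R0}(1−X) = 6.34×0.697 = 4.419 kmol/m³.
A CSTR operates uniformly at the exit composition, giving r_S = 3.791 and r_T = 0.2022 (each k·C_R^n at C_R = 4.419).
Fraction of consumed R going to S: r_S/(r_S+r_T) = 0.9494.
C_S = 0.9494·C_{R0}·X = 0.9494×6.34×0.303 = 1.82 kmol/m³; Y_S = C_S/C_{R0} = 0.288.

0.288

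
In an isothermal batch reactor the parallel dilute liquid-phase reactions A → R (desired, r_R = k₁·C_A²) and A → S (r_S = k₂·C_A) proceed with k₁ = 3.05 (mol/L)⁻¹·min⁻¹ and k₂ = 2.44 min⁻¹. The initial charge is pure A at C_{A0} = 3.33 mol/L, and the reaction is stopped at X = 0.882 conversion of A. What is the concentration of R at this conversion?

1.94 mol/L

C_A = C_{A0}(1−X) = 0.3929 mol/L.
Along a PFR/batch, dC_S/dC_A = −r_S/(r_R+r_S) = −k₂/(k₂+k₁·C_A).
Integrating from C_{A0} to C_A: C_S = (2.44/3.05)·ln[(2.44+3.05·3.33)/(2.44+3.05·0.393)] = 0.8000·ln(12.60/3.638) = 0.9935 mol/L.
Then C_R = (C_{A0}−C_A) − C_S = 2.937 − 0.9935 = 1.944 mol/L.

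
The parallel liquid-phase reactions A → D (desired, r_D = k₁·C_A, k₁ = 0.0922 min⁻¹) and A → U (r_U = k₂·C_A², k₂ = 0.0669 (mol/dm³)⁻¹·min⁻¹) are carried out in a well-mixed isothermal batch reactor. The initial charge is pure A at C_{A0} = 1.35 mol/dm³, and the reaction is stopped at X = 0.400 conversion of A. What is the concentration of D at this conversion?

C_A = C_{A0}(1−X) = 0.8100 mol/dm³.
Along a PFR/batch, dC_D/dC_A = −r_D/(r_D+r_U) = −k₁/(k₁+k₂·C_A).
Integrating from C_{A0} to C_A: C_D = (0.0922/0.0669)·ln[(0.0922+0.0669·1.35)/(0.0922+0.0669·0.810)] = 1.378·ln(0.1825/0.1464) = 0.3040 mol/dm³.

0.304 mol/dm³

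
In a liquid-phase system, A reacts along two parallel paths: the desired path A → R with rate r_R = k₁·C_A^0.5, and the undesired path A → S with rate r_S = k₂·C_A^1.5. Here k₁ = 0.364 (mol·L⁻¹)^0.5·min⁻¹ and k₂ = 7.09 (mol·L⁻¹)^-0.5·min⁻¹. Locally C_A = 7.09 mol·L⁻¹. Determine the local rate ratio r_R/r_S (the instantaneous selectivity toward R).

0.00724

S_{R/S} = r_R/r_S = (k₁·C_A^0.5)/(k₂·C_A^1.5) = (k₁/k₂)·C_A⁻¹.
= (0.364×7.090^0.5) / (7.09×7.090^1.5) = 0.9692/133.8 = 0.00724.
The undesired path is higher order in A, so low C_A (CSTR or dilute feed) favours R.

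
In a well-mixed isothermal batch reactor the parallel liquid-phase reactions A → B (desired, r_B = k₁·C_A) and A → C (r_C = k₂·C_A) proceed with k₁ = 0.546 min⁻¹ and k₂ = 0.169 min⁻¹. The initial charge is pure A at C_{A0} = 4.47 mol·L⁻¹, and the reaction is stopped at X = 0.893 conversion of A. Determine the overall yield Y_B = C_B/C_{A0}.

0.682

C_A = C_{A0}(1−X) = 0.4783 mol·L⁻¹.
Both paths are first order in A, so the instantaneous fraction to B is constant: dC_B/d(−C_A) = k₁/(k₁+k₂) = 0.7636.
C_B = 0.7636·(C_{A0}−C_A) = 0.7636×3.992 = 3.05 mol·L⁻¹.
Y_B = C_B/C_{A0} = 3.048/4.47 = 0.682.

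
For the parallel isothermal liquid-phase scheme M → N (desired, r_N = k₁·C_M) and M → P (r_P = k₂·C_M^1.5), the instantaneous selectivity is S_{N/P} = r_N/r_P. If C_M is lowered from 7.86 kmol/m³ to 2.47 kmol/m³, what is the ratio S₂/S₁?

S_{N/P} = (k₁/k₂)·C_M^-0.5, so S₂/S₁ = (C_{M,2}/C_{M,1})^-0.5.
= (2.47/7.86)^(-0.5) = (0.3142)^(-0.5) = 1.78.
Selectivity toward N rises as C_M falls — low-concentration operation is favoured.

1.78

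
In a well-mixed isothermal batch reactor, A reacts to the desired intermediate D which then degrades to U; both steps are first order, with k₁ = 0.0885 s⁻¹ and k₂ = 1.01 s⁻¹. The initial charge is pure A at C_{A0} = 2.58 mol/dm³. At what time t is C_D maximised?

For first-order series the maximum of C_D occurs at t_opt = ln(k₂/k₁)/(k₂−k₁).
= ln(1.01/0.0885)/(1.01−0.0885) = ln(11.41)/0.9215 = 2.435/0.9215 = 2.64 s.

2.64 s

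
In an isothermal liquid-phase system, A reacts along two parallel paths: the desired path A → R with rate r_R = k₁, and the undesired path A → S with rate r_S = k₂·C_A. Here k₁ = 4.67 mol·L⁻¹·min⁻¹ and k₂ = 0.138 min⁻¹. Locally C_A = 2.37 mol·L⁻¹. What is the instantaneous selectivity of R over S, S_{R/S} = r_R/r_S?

14.3

S_{R/S} = r_R/r_S = (k₁)/(k₂·C_A) = (k₁/k₂)·C_A⁻¹.
= (4.67) / (0.138×2.370) = 4.670/0.3271 = 14.3.
The undesired path is higher order in A, so low C_A (CSTR or dilute feed) favours R.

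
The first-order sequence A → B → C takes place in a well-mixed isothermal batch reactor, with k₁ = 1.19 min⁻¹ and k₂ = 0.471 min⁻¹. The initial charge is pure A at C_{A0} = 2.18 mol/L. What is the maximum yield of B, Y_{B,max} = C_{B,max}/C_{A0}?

For a first-order series the maximum intermediate yield is C_{B,max}/C_{A0} = (k₁/k₂)^[k₂/(k₂−k₁)].
= (1.19/0.471)^(0.471/(0.471−1.19)) = (2.527)^(-0.6551) = 0.5449.

0.545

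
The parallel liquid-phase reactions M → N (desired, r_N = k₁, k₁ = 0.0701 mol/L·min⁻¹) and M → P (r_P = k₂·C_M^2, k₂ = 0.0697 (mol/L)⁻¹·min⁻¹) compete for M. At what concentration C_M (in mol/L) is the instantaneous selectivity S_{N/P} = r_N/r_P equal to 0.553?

1.35 mol/L

S_{N/P} = (k₁/k₂)·C_M^-2 ⇒ C_M = (S·k₂/k₁)^(-0.5).
= (0.553×0.0697/0.0701)^(-0.5) = (0.5498)^(-0.5) = 1.35 mol/L.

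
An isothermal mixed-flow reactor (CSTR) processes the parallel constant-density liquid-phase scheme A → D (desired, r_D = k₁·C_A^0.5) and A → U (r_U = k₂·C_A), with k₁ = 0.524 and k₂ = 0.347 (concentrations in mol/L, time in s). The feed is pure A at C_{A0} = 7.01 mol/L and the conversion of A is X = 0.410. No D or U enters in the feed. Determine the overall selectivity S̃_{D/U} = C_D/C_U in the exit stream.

Exit C_A = C_{A0}(1−X) = 7.01×0.590 = 4.136 mol/L.
Rates in a CSTR are evaluated at the outlet concentration: r_D = 0.524×4.136^0.5 = 1.066, r_U = 0.347×4.136 = 1.435.
Overall selectivity = C_D/C_U = r_Dτ/(r_Uτ) = r_D/r_U = 0.743.

0.743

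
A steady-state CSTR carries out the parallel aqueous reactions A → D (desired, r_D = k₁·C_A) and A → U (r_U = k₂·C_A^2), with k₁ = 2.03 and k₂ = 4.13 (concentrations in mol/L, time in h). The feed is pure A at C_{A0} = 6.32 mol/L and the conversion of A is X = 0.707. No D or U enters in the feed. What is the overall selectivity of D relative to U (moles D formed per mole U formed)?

0.265

Exit C_A = C_{A0}(1−X) = 6.32×0.293 = 1.852 mol/L.
Rates in a CSTR are evaluated at the outlet concentration: r_D = 2.03×1.852 = 3.759, r_U = 4.13×1.852^2 = 14.16.
Overall selectivity = C_D/C_U = r_Dτ/(r_Uτ) = r_D/r_U = 0.265.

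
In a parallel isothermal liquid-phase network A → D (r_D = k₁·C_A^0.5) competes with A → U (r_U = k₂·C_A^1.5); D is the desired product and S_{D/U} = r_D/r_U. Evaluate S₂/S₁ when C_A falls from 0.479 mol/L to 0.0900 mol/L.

S_{D/U} = (k₁/k₂)·C_A⁻¹, so S₂/S₁ = (C_{A,2}/C_{A,1})⁻¹.
= 0.479/0.0900 = 5.32.
Selectivity toward D rises as C_A falls — low-concentration operation is favoured.

5.32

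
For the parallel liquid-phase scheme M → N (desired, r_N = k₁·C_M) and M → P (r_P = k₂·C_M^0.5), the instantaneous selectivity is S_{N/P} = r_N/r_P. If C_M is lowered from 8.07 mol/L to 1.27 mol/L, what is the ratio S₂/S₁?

0.397

S_{N/P} = (k₁/k₂)·C_M^0.5, so S₂/S₁ = (C_{M,2}/C_{M,1})^0.5.
= (1.27/8.07)^0.5 = (0.1574)^0.5 = 0.397.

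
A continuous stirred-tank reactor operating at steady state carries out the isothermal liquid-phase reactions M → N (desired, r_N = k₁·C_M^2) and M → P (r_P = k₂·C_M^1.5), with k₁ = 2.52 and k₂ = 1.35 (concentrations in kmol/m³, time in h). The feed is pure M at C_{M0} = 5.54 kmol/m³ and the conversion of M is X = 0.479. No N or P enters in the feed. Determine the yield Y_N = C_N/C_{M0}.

Exit C_M = C_{M0}(1−X) = 5.54×0.521 = 2.886 kmol/m³.
A CSTR operates uniformly at the exit composition, giving r_N = 20.99 and r_P = 6.620 (each k·C_M^n at C_M = 2.886).
Fraction of consumed M going to N: r_N/(r_N+r_P) = 0.7603.
C_N = 0.7603·C_{M0}·X = 0.7603×5.54×0.479 = 2.02 kmol/m³; Y_N = C_N/C_{M0} = 0.364.

0.364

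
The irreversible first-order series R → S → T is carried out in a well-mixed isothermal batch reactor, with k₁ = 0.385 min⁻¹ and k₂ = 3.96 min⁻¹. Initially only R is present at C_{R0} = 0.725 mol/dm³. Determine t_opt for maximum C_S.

0.652 min

Setting dC_S/dt = 0 gives t_opt = ln(k₂/k₁)/(k₂−k₁).
= ln(3.96/0.385)/(3.96−0.385) = ln(10.29)/3.575 = 2.331/3.575 = 0.652 min.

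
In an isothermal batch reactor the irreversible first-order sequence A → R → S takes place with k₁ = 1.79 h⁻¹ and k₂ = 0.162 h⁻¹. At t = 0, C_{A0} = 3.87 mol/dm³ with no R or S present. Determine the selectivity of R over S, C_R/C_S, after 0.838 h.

The intermediate concentration in a first-order A→B→C sequence is C_R = k₁C_{A0}(e^(−k₁t) − e^(−k₂t))/(k₂−k₁).
e^(−k₁t) = e^(−1.79×0.838) = e^(−1.500) = 0.2231; e^(−k₂t) = e^(−0.1358) = 0.8731.
C_R = 1.79×3.87/(0.162−1.79) × (0.2231−0.8731) = (-4.255)×(-0.6499) = 2.766 mol/dm³.
C_A = C_{A0}e^(−k₁t) = 0.8635 mol/dm³, so C_S = C_{A0}−C_A−C_R = 0.2410 mol/dm³; C_R/C_S = 11.5.

11.5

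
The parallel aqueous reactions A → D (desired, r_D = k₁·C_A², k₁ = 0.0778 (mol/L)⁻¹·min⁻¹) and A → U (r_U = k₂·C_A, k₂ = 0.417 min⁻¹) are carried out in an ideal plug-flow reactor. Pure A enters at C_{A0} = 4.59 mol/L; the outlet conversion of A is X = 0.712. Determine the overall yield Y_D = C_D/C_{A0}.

C_A = C_{A0}(1−X) = 1.322 mol/L.
Along a PFR/batch, dC_U/dC_A = −r_U/(r_D+r_U) = −k₂/(k₂+k₁·C_A).
Integrating from C_{A0} to C_A: C_U = (0.417/0.0778)·ln[(0.417+0.0778·4.59)/(0.417+0.0778·1.32)] = 5.360·ln(0.7741/0.5198) = 2.134 mol/L.
Then C_D = (C_{A0}−C_A) − C_U = 3.268 − 2.134 = 1.134 mol/L.
Y_D = C_D/C_{A0} = 1.134/4.59 = 0.247.

0.247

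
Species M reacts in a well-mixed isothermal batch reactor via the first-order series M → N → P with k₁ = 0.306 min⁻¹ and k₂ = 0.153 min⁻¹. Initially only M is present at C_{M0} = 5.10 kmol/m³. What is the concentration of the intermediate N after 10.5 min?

Solving the coupled first-order balances gives C_N(t) = [k₁/(k₂−k₁)]·C_{M0}·(e^(−k₁t) − e^(−k₂t)).
e^(−k₁t) = e^(−0.306×10.5) = e^(−3.213) = 0.04024; e^(−k₂t) = e^(−1.607) = 0.2006.
C_N = 0.306×5.10/(0.153−0.306) × (0.04024−0.2006) = (-10.20)×(-0.1604) = 1.636 kmol/m³.

1.64 kmol/m³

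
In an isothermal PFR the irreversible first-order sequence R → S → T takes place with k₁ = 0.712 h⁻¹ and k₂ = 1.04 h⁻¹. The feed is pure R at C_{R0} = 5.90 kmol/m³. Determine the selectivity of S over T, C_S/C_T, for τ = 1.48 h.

The intermediate concentration in a first-order A→B→C sequence is C_S = k₁C_{R0}(e^(−k₁τ) − e^(−k₂τ))/(k₂−k₁).
e^(−k₁τ) = e^(−0.712×1.48) = e^(−1.054) = 0.3486; e^(−k₂τ) = e^(−1.539) = 0.2146.
C_S = 0.712×5.90/(1.04−0.712) × (0.3486−0.2146) = 12.81×0.1341 = 1.717 kmol/m³.
C_R = C_{R0}e^(−k₁τ) = 2.057 kmol/m³, so C_T = C_{R0}−C_R−C_S = 2.126 kmol/m³; C_S/C_T = 0.808.

0.808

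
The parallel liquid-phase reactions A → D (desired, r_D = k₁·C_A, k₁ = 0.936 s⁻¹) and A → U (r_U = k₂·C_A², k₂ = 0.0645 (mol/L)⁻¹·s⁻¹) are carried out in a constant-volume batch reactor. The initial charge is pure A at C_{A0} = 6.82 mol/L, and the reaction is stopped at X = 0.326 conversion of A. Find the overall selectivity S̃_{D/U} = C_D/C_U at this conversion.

C_A = C_{A0}(1−X) = 4.597 mol/L.
Along a PFR/batch, dC_D/dC_A = −r_D/(r_D+r_U) = −k₁/(k₁+k₂·C_A).
Integrating from C_{A0} to C_A: C_D = (0.936/0.0645)·ln[(0.936+0.0645·6.82)/(0.936+0.0645·4.60)] = 14.51·ln(1.376/1.232) = 1.597 mol/L.
C_U = (C_{A0}−C_A)−C_D = 0.6261 mol/L; S̃_{D/U} = 1.597/0.6261 = 2.55.

2.55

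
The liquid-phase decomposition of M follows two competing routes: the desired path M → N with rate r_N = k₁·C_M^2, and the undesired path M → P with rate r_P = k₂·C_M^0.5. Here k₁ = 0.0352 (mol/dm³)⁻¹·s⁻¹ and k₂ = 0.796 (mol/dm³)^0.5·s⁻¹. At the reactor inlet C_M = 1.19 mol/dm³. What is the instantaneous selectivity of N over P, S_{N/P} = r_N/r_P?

0.0574

S_{N/P} = r_N/r_P = (k₁·C_M^2)/(k₂·C_M^0.5) = (k₁/k₂)·C_M^1.5.
= (0.0352×1.190^2) / (0.796×1.190^0.5) = 0.04985/0.8683 = 0.0574.
Since the desired path is higher order in M, keeping C_M high (PFR or concentrated feed) favours N.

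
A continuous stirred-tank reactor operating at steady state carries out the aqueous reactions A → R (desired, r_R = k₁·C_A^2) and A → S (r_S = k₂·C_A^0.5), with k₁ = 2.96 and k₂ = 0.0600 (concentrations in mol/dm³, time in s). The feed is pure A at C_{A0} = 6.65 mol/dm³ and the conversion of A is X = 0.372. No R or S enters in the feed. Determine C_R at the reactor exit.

2.47 mol/dm³

Exit C_A = C_{A0}(1−X) = 6.65×0.628 = 4.176 mol/dm³.
A CSTR operates uniformly at the exit composition, giving r_R = 51.62 and r_S = 0.1226 (each k·C_A^n at C_A = 4.176).
Fraction of consumed A going to R: r_R/(r_R+r_S) = 0.9976.
C_R = 0.9976·C_{A0}·X = 0.9976×6.65×0.372 = 2.47 mol/dm³.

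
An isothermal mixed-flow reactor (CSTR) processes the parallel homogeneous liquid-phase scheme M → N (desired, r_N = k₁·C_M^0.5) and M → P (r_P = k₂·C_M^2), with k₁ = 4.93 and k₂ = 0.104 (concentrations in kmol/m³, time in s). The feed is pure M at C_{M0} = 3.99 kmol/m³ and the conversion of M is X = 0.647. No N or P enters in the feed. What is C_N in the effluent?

2.49 kmol/m³

Exit C_M = C_{M0}(1−X) = 3.99×0.353 = 1.408 kmol/m³.
In a CSTR the entire volume is at exit conditions, so r_N = 4.93×1.408^0.5 = 5.851 and r_P = 0.104×1.408^2 = 0.2063.
Fraction of consumed M going to N: r_N/(r_N+r_P) = 0.9659.
C_N = 0.9659·C_{M0}·X = 0.9659×3.99×0.647 = 2.49 kmol/m³.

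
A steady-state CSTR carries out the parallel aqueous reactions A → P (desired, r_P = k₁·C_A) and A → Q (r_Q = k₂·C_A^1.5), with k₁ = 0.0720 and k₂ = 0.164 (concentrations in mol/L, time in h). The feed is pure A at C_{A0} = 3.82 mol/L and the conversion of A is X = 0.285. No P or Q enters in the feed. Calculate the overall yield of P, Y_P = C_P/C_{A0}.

Exit C_A = C_{A0}(1−X) = 3.82×0.715 = 2.731 mol/L.
In a CSTR the entire volume is at exit conditions, so r_P = 0.0720×2.731 = 0.1967 and r_Q = 0.164×2.731^1.5 = 0.7403.
Fraction of consumed A going to P: r_P/(r_P+r_Q) = 0.2099.
C_P = 0.2099·C_{A0}·X = 0.2099×3.82×0.285 = 0.229 mol/L; Y_P = C_P/C_{A0} = 0.0598.

0.0598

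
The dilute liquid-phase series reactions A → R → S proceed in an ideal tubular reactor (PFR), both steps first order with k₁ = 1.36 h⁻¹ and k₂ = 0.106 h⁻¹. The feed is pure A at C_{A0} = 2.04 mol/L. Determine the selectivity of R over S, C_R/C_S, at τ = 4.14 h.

For first-order series with pure A initially, C_R(τ) = k₁C_{A0}/(k₂−k₁)·(e^(−k₁τ) − e^(−k₂τ)).
e^(−k₁τ) = e^(−1.36×4.14) = e^(−5.630) = 0.003587; e^(−k₂τ) = e^(−0.4388) = 0.6448.
C_R = 1.36×2.04/(0.106−1.36) × (0.003587−0.6448) = (-2.212)×(-0.6412) = 1.419 mol/L.
C_A = C_{A0}e^(−k₁τ) = 0.007318 mol/L, so C_S = C_{A0}−C_A−C_R = 0.6141 mol/L; C_R/C_S = 2.31.

2.31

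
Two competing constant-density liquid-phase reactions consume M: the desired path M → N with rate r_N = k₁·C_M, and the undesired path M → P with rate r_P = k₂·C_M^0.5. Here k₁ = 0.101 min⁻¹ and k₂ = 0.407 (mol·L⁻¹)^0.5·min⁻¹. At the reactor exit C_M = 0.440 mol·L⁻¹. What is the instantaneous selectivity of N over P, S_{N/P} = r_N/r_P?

0.165

S_{N/P} = r_N/r_P = (k₁·C_M)/(k₂·C_M^0.5) = (k₁/k₂)·C_M^0.5.
= (0.101×0.4400) / (0.407×0.4400^0.5) = 0.04444/0.2700 = 0.165.
Since the desired path is higher order in M, keeping C_M high (PFR or concentrated feed) favours N.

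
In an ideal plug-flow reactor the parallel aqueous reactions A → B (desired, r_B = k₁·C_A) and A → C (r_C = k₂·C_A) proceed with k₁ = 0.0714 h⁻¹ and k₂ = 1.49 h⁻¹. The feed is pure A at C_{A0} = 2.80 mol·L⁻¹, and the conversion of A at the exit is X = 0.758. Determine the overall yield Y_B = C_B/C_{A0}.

0.0347

C_A = C_{A0}(1−X) = 0.6776 mol·L⁻¹.
Both paths are first order in A, so the instantaneous fraction to B is constant: dC_B/d(−C_A) = k₁/(k₁+k₂) = 0.04573.
C_B = 0.04573·(C_{A0}−C_A) = 0.04573×2.122 = 0.0971 mol·L⁻¹.
Y_B = C_B/C_{A0} = 0.09705/2.80 = 0.0347.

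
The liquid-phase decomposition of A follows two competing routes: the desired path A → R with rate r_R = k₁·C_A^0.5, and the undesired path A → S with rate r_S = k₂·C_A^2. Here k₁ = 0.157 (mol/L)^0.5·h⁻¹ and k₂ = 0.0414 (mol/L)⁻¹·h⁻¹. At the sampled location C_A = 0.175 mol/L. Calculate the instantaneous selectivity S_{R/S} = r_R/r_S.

51.8

S_{R/S} = r_R/r_S = (k₁·C_A^0.5)/(k₂·C_A^2) = (k₁/k₂)·C_A^-1.5.
= (0.157×0.1750^0.5) / (0.0414×0.1750^2) = 0.06568/0.001268 = 51.8.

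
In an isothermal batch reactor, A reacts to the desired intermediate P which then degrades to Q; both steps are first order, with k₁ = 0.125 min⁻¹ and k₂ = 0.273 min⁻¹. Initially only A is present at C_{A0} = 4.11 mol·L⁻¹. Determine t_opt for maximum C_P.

5.28 min

The intermediate peaks when r₁ = r₂, i.e. k₁e^(−k₁t) = k₂e^(−k₂t), giving t_opt = ln(k₂/k₁)/(k₂−k₁).
= ln(0.273/0.125)/(0.273−0.125) = ln(2.184)/0.1480 = 0.7812/0.1480 = 5.28 min.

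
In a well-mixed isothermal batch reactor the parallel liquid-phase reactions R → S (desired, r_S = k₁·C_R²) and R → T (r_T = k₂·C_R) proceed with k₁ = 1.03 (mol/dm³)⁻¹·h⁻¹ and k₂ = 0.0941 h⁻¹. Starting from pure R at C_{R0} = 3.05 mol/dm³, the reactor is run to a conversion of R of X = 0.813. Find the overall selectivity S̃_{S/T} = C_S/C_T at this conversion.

16.4

C_R = C_{R0}(1−X) = 0.5704 mol/dm³.
Along a PFR/batch, dC_T/dC_R = −r_T/(r_S+r_T) = −k₂/(k₂+k₁·C_R).
Integrating from C_{R0} to C_R: C_T = (0.0941/1.03)·ln[(0.0941+1.03·3.05)/(0.0941+1.03·0.570)] = 0.09136·ln(3.236/0.6816) = 0.1423 mol/dm³.
Then C_S = (C_{R0}−C_R) − C_T = 2.480 − 0.1423 = 2.337 mol/dm³.
S̃_{S/T} = C_S/C_T = 2.337/0.1423 = 16.4.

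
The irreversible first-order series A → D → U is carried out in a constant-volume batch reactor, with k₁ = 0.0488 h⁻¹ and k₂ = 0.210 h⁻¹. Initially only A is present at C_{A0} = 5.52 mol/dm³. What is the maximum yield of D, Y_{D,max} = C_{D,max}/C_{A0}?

0.149

For a first-order series the maximum intermediate yield is C_{D,max}/C_{A0} = (k₁/k₂)^[k₂/(k₂−k₁)].
= (0.0488/0.210)^(0.210/(0.210−0.0488)) = (0.2324)^(1.303) = 0.1494.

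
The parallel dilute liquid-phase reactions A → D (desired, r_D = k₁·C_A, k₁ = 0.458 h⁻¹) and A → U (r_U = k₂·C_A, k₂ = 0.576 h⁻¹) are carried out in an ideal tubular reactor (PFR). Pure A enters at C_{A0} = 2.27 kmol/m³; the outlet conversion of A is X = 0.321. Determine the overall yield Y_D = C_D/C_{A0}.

0.142

C_A = C_{A0}(1−X) = 1.541 kmol/m³.
Both paths are first order in A, so the instantaneous fraction to D is constant: dC_D/d(−C_A) = k₁/(k₁+k₂) = 0.4429.
C_D = 0.4429·(C_{A0}−C_A) = 0.4429×0.7287 = 0.323 kmol/m³.
Y_D = C_D/C_{A0} = 0.3228/2.27 = 0.142.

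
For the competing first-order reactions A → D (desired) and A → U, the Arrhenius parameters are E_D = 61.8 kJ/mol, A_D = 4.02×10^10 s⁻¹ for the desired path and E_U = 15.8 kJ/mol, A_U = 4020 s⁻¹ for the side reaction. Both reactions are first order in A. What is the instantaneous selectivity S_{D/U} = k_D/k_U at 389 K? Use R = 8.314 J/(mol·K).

Since both paths have the same order in A, the concentration cancels and S_{D/U} = k_D/k_U = (A_D/A_U)·exp[(E_U−E_D)/(RT)].
(E_U−E_D)/(RT) = (15.8−61.8)×10³/(8.314×389) = -46000/3234 = -14.22.
k_D/k_U = (4.02×10^10/4020)·exp(-14.22) = 1.000×10^7 × 6.652×10^-7 = 6.65.
Since E_D > E_U, raising the temperature improves selectivity toward D.

6.65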